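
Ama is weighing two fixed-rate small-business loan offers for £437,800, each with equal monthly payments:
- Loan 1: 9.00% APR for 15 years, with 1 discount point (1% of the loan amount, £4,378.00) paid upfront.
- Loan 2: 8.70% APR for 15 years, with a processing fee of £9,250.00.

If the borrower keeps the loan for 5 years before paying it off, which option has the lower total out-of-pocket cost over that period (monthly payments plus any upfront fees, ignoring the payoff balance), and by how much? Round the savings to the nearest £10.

Loan 1 by £200

Loan 1: monthly rate = 9%/12 = 0.0075000; payment = 437,800 × 0.0075000 / (1 − (1+0.0075000)^−180) = £4,440.46.
Loan 2: at 8.70% the monthly rate is 0.0072500, so the payment is 437,800 × 0.0072500 / (1 − 1.0072500^−180) = £4,362.67.
Over 60 months: Loan 1 costs 60 × £4,440.46 + £4,378.00 = £270,805.60; Loan 2 costs 60 × £4,362.67 + £9,250.00 = £271,010.20.
Loan 1 is cheaper by £271,010.20 − £270,805.60 = £204.60.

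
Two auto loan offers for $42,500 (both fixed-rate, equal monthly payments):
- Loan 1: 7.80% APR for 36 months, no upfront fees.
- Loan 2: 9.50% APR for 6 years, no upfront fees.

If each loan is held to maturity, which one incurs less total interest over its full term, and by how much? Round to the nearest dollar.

Loan 1 by $8,117

Loan 1: monthly rate = 7.8%/12 = 0.0065000; payment = 42,500 × 0.0065000 / (1 − (1+0.0065000)^−36) = $1,327.88.
Total interest on Loan 1 = 36 × $1,327.88 − $42,500 = $5,303.68.
Loan 2: at 9.50% the monthly rate is 0.0079167, so the payment is 42,500 × 0.0079167 / (1 − 1.0079167^−72) = $776.67.
Total interest on Loan 2 = 72 × $776.67 − $42,500 = $13,420.24.
Loan 1 is lower by $8,116.56.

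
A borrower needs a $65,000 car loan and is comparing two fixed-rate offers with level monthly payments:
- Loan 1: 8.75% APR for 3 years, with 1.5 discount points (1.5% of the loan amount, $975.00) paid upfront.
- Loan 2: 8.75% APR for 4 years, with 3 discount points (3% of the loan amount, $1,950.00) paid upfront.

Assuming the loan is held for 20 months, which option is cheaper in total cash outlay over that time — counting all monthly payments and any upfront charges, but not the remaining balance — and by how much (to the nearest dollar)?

Loan 2 by $8,017

Loan 1: at 8.75% the monthly rate is 0.0072917, so the payment is 65,000 × 0.0072917 / (1 − 1.0072917^−36) = $2,059.43.
Loan 2: at 8.75% the monthly rate is 0.0072917, so the payment is 65,000 × 0.0072917 / (1 − 1.0072917^−48) = $1,609.82.
Over 20 months: Loan 1 costs 20 × $2,059.43 + $975.00 = $42,163.60; Loan 2 costs 20 × $1,609.82 + $1,950.00 = $34,146.40.
Loan 2 is cheaper by $42,163.60 − $34,146.40 = $8,017.20.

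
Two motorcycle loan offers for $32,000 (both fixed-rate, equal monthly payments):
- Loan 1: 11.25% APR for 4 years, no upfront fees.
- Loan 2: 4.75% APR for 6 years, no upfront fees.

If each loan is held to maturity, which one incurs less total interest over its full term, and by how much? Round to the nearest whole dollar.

Loan 2 by $3,046

Loan 1: monthly rate = 11.25%/12 = 0.0093750; payment = 32,000 × 0.0093750 / (1 − (1+0.0093750)^−48) = $830.95.
Total interest on Loan 1 = 48 × $830.95 − $32,000 = $7,885.60.
Loan 2: monthly rate = 4.75%/12 = 0.0039583; payment = 32,000 × 0.0039583 / (1 − (1+0.0039583)^−72) = $511.66.
Total interest on Loan 2 = 72 × $511.66 − $32,000 = $4,839.52.
Loan 2 is lower by $3,046.08.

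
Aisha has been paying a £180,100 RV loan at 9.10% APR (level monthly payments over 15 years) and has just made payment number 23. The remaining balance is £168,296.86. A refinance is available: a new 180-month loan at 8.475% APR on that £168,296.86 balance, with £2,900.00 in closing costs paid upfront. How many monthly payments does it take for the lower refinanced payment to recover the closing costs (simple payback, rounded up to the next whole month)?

Current payment = 180,100 × 9.1%/12 / (1 − (1+0.0075833)^−180) = £1,837.42.
Refinanced payment = 168,296.86 × 0.0070625 / (1 − (1+0.0070625)^−180) = £1,654.82.
Monthly savings = £1,837.42 − £1,654.82 = £182.60.
Break-even = £2,900.00 / £182.60 = 15.88 → 16 months.

16 months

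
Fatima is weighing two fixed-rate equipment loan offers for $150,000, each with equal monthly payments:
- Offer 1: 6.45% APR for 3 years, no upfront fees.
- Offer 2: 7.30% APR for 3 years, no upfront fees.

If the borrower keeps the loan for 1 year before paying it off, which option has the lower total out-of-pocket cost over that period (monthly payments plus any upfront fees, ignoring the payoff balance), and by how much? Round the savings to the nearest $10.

Offer 1 by $700

Offer 1: monthly rate = 6.45%/12 = 0.0053750; payment = 150,000 × 0.0053750 / (1 − (1+0.0053750)^−36) = $4,593.94.
Offer 2: at 7.30% the monthly rate is 0.0060833, so the payment is 150,000 × 0.0060833 / (1 − 1.0060833^−36) = $4,652.17.
Over 12 months: Offer 1 costs 12 × $4,593.94 = $55,127.28; Offer 2 costs 12 × $4,652.17 = $55,826.04.
Offer 1 is cheaper by $55,826.04 − $55,127.28 = $698.76.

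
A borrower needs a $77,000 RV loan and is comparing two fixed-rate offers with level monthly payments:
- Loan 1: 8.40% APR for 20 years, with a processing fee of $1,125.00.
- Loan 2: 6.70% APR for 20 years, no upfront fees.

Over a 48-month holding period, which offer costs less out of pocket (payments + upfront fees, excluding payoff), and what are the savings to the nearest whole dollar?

Loan 1: monthly rate = 8.4%/12 = 0.0070000; payment = 77,000 × 0.0070000 / (1 − (1+0.0070000)^−240) = $663.36.
Loan 2: monthly rate = 6.7%/12 = 0.0055833; payment = 77,000 × 0.0055833 / (1 − (1+0.0055833)^−240) = $583.19.
Over 48 months: Loan 1 costs 48 × $663.36 + $1,125.00 = $32,966.28; Loan 2 costs 48 × $583.19 = $27,993.12.
Loan 2 is cheaper by $32,966.28 − $27,993.12 = $4,973.16.

Loan 2 by $4,973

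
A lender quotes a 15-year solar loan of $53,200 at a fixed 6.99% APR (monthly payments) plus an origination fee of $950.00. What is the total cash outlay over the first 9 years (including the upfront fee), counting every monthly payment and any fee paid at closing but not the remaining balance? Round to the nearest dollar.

Monthly rate = 6.99%/12 = 0.0058250; payment = 53,200 × 0.0058250 / (1 − (1+0.0058250)^−180) = $477.88.
Total outlay = 108 × $477.88 + $950.00 = $52,561.04.

$52,561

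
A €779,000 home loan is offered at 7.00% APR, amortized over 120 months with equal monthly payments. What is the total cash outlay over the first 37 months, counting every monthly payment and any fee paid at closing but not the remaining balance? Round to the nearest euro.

€334,659

At 7.00% the monthly rate is 0.0058333, so the payment is 779,000 × 0.0058333 / (1 − 1.0058333^−120) = €9,044.85.
Total outlay = 37 × €9,044.85 = €334,659.45.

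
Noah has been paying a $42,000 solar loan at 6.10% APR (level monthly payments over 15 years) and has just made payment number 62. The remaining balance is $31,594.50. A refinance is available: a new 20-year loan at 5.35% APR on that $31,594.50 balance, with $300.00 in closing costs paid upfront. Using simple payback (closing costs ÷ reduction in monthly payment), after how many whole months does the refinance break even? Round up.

3 months

Current payment = 42,000 × 6.1%/12 / (1 − (1+0.0050833)^−180) = $356.69.
Refinanced payment = 31,594.50 × 0.0044583 / (1 − (1+0.0044583)^−240) = $214.67.
Monthly savings = $356.69 − $214.67 = $142.02.
Break-even = $300.00 / $142.02 = 2.11 → 3 months.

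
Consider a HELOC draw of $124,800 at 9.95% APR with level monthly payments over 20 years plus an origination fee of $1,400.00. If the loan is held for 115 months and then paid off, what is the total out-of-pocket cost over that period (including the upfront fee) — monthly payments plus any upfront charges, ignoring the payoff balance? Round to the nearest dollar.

At 9.95% the monthly rate is 0.0082917, so the payment is 124,800 × 0.0082917 / (1 − 1.0082917^−240) = $1,200.22.
Total outlay = 115 × $1,200.22 + $1,400.00 = $139,425.30.

$139,425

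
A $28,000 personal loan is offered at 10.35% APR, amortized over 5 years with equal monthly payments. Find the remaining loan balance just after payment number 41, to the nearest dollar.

With monthly rate i = 10.35%/12 = 0.0086250, the balance after k of n payments is P · [(1+i)^n − (1+i)^k] / [(1+i)^n − 1].
(1+0.0086250)^60 = 1.67410891 and (1+0.0086250)^41 = 1.42206310, so the balance is 28,000 × (1.67410891 − 1.42206310) / (1.67410891 − 1) = $10,469.05.

$10,469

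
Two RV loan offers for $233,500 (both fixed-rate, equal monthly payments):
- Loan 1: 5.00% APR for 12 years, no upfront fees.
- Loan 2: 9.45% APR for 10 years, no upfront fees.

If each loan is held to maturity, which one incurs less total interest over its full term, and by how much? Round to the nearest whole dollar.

Loan 1 by $50,820

Loan 1: monthly rate = 5%/12 = 0.0041667; payment = 233,500 × 0.0041667 / (1 − (1+0.0041667)^−144) = $2,159.62.
Total interest on Loan 1 = 144 × $2,159.62 − $233,500 = $77,485.28.
Loan 2: monthly rate = 9.45%/12 = 0.0078750; payment = 233,500 × 0.0078750 / (1 − (1+0.0078750)^−120) = $3,015.04.
Total interest on Loan 2 = 120 × $3,015.04 − $233,500 = $128,304.80.
Loan 1 is lower by $50,819.52.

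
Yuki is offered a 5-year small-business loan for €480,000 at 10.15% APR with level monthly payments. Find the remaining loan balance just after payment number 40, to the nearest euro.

€187,578

With monthly rate i = 10.15%/12 = 0.0084583, the balance after k of n payments is P · [(1+i)^n − (1+i)^k] / [(1+i)^n − 1].
(1+0.0084583)^60 = 1.65759163 and (1+0.0084583)^40 = 1.40061368, so the balance is 480,000 × (1.65759163 − 1.40061368) / (1.65759163 − 1) = €187,577.53.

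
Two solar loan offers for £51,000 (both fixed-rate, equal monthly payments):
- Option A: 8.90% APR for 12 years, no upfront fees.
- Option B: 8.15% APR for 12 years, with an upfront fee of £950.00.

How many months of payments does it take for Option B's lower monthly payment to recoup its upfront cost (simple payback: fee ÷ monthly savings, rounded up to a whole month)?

Option A: at 8.90% the monthly rate is 0.0074167, so the payment is 51,000 × 0.0074167 / (1 − 1.0074167^−144) = £577.53.
Option B: at 8.15% the monthly rate is 0.0067917, so the payment is 51,000 × 0.0067917 / (1 − 1.0067917^−144) = £556.25.
Monthly savings = £577.53 − £556.25 = £21.28.
Break-even = £950.00 / £21.28 = 44.64 → 45 months.

45 months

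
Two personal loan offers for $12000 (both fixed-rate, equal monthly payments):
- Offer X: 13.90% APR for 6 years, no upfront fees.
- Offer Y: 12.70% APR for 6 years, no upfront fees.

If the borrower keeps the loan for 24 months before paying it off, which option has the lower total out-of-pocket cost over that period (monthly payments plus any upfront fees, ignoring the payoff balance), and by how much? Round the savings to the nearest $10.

Offer X: at 13.90% the monthly rate is 0.0115833, so the payment is 12,000 × 0.0115833 / (1 − 1.0115833^−72) = $246.63.
Offer Y: at 12.70% the monthly rate is 0.0105833, so the payment is 12,000 × 0.0105833 / (1 − 1.0105833^−72) = $238.99.
Over 24 months: Offer X costs 24 × $246.63 = $5,919.12; Offer Y costs 24 × $238.99 = $5,735.76.
Offer Y is cheaper by $5,919.12 − $5,735.76 = $183.36.

Offer Y by $180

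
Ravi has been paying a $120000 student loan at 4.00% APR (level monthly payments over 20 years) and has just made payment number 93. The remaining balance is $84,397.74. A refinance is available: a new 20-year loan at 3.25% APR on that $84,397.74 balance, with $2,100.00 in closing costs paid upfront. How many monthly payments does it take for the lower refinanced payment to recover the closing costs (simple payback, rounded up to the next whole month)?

Current payment = 120,000 × 4%/12 / (1 − (1+0.0033333)^−240) = $727.18.
Refinanced payment = 84,397.74 × 0.0027083 / (1 − (1+0.0027083)^−240) = $478.70.
Monthly savings = $727.18 − $478.70 = $248.48.
Break-even = $2,100.00 / $248.48 = 8.45 → 9 months.

9 months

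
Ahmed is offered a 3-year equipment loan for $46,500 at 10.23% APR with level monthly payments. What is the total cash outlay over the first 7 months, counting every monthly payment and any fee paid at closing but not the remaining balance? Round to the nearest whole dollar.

Monthly rate = 10.23%/12 = 0.0085250; payment = 46,500 × 0.0085250 / (1 − (1+0.0085250)^−36) = $1,505.45.
Total outlay = 7 × $1,505.45 = $10,538.15.

$10,538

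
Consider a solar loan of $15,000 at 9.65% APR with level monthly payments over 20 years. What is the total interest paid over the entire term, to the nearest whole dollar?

$18,910

Monthly rate = 9.65%/12 = 0.0080417; payment = 15,000 × 0.0080417 / (1 − (1+0.0080417)^−240) = $141.29.
Total paid = 240 × $141.29 = $33,909.60; interest = $33,909.60 − $15,000 = $18,909.60.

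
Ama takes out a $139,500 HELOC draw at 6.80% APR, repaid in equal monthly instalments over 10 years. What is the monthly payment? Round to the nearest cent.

Monthly rate = 6.8%/12 = 0.0056667; payment = 139,500 × 0.0056667 / (1 − (1+0.0056667)^−120) = $1,605.37.

$1,605.37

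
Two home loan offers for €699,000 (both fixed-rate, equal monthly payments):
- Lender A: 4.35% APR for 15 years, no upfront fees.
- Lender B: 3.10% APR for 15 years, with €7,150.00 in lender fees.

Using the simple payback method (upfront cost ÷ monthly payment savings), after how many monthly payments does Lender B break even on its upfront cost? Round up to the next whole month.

17 months

Lender A: monthly rate = 4.35%/12 = 0.0036250; payment = 699,000 × 0.0036250 / (1 − (1+0.0036250)^−180) = €5,293.87.
Lender B: monthly rate = 3.1%/12 = 0.0025833; payment = 699,000 × 0.0025833 / (1 − (1+0.0025833)^−180) = €4,860.85.
Monthly savings = €5,293.87 − €4,860.85 = €433.02.
Break-even = €7,150.00 / €433.02 = 16.51 → 17 months.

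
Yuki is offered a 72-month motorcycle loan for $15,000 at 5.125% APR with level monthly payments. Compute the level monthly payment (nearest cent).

At 5.125% the monthly rate is 0.0042708, so the payment is 15,000 × 0.0042708 / (1 − 1.0042708^−72) = $242.44.

$242.44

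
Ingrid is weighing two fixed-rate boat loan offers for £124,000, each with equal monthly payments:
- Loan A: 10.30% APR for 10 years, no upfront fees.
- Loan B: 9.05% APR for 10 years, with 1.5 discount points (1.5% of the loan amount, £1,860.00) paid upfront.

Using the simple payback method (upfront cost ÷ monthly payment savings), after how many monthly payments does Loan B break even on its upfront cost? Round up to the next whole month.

Loan A: monthly rate = 10.3%/12 = 0.0085833; payment = 124,000 × 0.0085833 / (1 − (1+0.0085833)^−120) = £1,659.34.
Loan B: monthly rate = 9.05%/12 = 0.0075417; payment = 124,000 × 0.0075417 / (1 − (1+0.0075417)^−120) = £1,574.14.
Monthly savings = £1,659.34 − £1,574.14 = £85.20.
Break-even = £1,860.00 / £85.20 = 21.83 → 22 months.

22 months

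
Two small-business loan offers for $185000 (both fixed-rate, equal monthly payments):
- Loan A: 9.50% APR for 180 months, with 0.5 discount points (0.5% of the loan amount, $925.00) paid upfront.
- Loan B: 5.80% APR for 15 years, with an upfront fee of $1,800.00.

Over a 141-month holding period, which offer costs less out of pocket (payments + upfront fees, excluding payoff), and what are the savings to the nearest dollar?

Loan A: monthly rate = 9.5%/12 = 0.0079167; payment = 185,000 × 0.0079167 / (1 − (1+0.0079167)^−180) = $1,931.82.
Loan B: monthly rate = 5.8%/12 = 0.0048333; payment = 185,000 × 0.0048333 / (1 − (1+0.0048333)^−180) = $1,541.22.
Over 141 months: Loan A costs 141 × $1,931.82 + $925.00 = $273,311.62; Loan B costs 141 × $1,541.22 + $1,800.00 = $219,112.02.
Loan B is cheaper by $273,311.62 − $219,112.02 = $54,199.60.

Loan B by $54,200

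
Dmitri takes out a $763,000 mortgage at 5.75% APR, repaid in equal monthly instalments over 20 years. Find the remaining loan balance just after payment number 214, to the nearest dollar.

$130,659

With monthly rate i = 5.75%/12 = 0.0047917, the balance after k of n payments is P · [(1+i)^n − (1+i)^k] / [(1+i)^n − 1].
(1+0.0047917)^240 = 3.14953103 and (1+0.0047917)^214 = 2.78143716, so the balance is 763,000 × (3.14953103 − 2.78143716) / (3.14953103 − 1) = $130,659.02.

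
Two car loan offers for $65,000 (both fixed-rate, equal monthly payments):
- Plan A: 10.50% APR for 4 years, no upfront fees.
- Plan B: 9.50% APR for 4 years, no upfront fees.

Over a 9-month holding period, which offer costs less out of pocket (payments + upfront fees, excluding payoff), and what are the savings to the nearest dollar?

Plan B by $281

Plan A: monthly rate = 10.5%/12 = 0.0087500; payment = 65,000 × 0.0087500 / (1 − (1+0.0087500)^−48) = $1,664.22.
Plan B: at 9.50% the monthly rate is 0.0079167, so the payment is 65,000 × 0.0079167 / (1 − 1.0079167^−48) = $1,633.00.
Over 9 months: Plan A costs 9 × $1,664.22 = $14,977.98; Plan B costs 9 × $1,633.00 = $14,697.00.
Plan B is cheaper by $14,977.98 − $14,697.00 = $280.98.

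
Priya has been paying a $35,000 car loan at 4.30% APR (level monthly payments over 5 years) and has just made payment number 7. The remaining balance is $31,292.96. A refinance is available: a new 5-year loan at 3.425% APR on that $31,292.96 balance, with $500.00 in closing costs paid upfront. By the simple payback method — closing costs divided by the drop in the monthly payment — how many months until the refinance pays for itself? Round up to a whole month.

Current payment = 35,000 × 4.3%/12 / (1 − (1+0.0035833)^−60) = $649.33.
Refinanced payment = 31,292.96 × 0.0028542 / (1 − (1+0.0028542)^−60) = $568.22.
Monthly savings = $649.33 − $568.22 = $81.11.
Break-even = $500.00 / $81.11 = 6.16 → 7 months.

7 months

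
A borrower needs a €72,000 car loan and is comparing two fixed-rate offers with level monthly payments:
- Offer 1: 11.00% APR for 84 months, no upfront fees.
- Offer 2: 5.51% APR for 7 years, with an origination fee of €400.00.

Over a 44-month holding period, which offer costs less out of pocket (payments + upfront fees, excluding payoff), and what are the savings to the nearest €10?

Offer 1: monthly rate = 11%/12 = 0.0091667; payment = 72,000 × 0.0091667 / (1 − (1+0.0091667)^−84) = €1,232.82.
Offer 2: at 5.51% the monthly rate is 0.0045917, so the payment is 72,000 × 0.0045917 / (1 − 1.0045917^−84) = €1,034.98.
Over 44 months: Offer 1 costs 44 × €1,232.82 = €54,244.08; Offer 2 costs 44 × €1,034.98 + €400.00 = €45,939.12.
Offer 2 is cheaper by €54,244.08 − €45,939.12 = €8,304.96.

Offer 2 by €8,300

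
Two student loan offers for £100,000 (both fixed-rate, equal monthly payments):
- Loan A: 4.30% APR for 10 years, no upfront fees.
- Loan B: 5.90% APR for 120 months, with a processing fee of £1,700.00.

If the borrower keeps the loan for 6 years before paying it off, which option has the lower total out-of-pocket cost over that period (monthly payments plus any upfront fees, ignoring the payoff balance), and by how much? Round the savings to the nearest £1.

Loan A: at 4.30% the monthly rate is 0.0035833, so the payment is 100,000 × 0.0035833 / (1 − 1.0035833^−120) = £1,026.77.
Loan B: at 5.90% the monthly rate is 0.0049167, so the payment is 100,000 × 0.0049167 / (1 − 1.0049167^−120) = £1,105.19.
Over 72 months: Loan A costs 72 × £1,026.77 = £73,927.44; Loan B costs 72 × £1,105.19 + £1,700.00 = £81,273.68.
Loan A is cheaper by £81,273.68 − £73,927.44 = £7,346.24.

Loan A by £7,346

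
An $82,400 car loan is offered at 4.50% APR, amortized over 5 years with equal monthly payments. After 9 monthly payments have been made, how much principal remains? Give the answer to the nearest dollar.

With monthly rate i = 4.5%/12 = 0.0037500, the balance after k of n payments is P · [(1+i)^n − (1+i)^k] / [(1+i)^n − 1].
(1+0.0037500)^60 = 1.25179582 and (1+0.0037500)^9 = 1.03426070, so the balance is 82,400 × (1.25179582 − 1.03426070) / (1.25179582 − 1) = $71,188.21.

$71,188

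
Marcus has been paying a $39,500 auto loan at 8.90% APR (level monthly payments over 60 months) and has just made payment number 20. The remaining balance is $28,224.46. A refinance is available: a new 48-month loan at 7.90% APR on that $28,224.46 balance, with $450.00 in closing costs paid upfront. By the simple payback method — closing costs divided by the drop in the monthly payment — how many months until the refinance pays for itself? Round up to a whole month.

Current payment = 39,500 × 8.9%/12 / (1 − (1+0.0074167)^−60) = $818.04.
Refinanced payment = 28,224.46 × 0.0065833 / (1 − (1+0.0065833)^−48) = $687.72.
Monthly savings = $818.04 − $687.72 = $130.32.
Break-even = $450.00 / $130.32 = 3.45 → 4 months.

4 months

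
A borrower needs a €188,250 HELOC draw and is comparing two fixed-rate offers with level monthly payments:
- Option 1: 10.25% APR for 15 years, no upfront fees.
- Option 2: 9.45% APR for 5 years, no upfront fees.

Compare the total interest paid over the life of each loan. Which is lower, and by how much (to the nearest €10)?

Option 1: monthly rate = 10.25%/12 = 0.0085417; payment = 188,250 × 0.0085417 / (1 − (1+0.0085417)^−180) = €2,051.83.
Total interest on Option 1 = 180 × €2,051.83 − €188,250 = €181,079.40.
Option 2: monthly rate = 9.45%/12 = 0.0078750; payment = 188,250 × 0.0078750 / (1 − (1+0.0078750)^−60) = €3,949.00.
Total interest on Option 2 = 60 × €3,949.00 − €188,250 = €48,690.00.
Option 2 is lower by €132,389.40.

Option 2 by €132,390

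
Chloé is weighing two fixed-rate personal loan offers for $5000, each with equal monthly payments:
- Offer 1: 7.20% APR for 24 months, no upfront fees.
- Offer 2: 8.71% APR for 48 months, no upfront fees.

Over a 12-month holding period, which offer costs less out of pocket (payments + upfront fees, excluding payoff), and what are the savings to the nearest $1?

Offer 1: at 7.20% the monthly rate is 0.0060000, so the payment is 5,000 × 0.0060000 / (1 − 1.0060000^−24) = $224.32.
Offer 2: at 8.71% the monthly rate is 0.0072583, so the payment is 5,000 × 0.0072583 / (1 − 1.0072583^−48) = $123.74.
Over 12 months: Offer 1 costs 12 × $224.32 = $2,691.84; Offer 2 costs 12 × $123.74 = $1,484.88.
Offer 2 is cheaper by $2,691.84 − $1,484.88 = $1,206.96.

Offer 2 by $1,207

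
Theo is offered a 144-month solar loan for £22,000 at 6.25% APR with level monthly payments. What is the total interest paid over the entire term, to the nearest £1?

At 6.25% the monthly rate is 0.0052083, so the payment is 22,000 × 0.0052083 / (1 − 1.0052083^−144) = £217.54.
Total paid = 144 × £217.54 = £31,325.76; interest = £31,325.76 − £22,000 = £9,325.76.

£9,326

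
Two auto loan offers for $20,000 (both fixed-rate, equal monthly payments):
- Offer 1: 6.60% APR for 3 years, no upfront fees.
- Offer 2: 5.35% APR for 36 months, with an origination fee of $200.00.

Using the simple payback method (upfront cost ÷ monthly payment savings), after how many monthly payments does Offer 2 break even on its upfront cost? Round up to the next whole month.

Offer 1: monthly rate = 6.6%/12 = 0.0055000; payment = 20,000 × 0.0055000 / (1 − (1+0.0055000)^−36) = $613.89.
Offer 2: monthly rate = 5.35%/12 = 0.0044583; payment = 20,000 × 0.0044583 / (1 − (1+0.0044583)^−36) = $602.57.
Monthly savings = $613.89 − $602.57 = $11.32.
Break-even = $200.00 / $11.32 = 17.67 → 18 months.

18 months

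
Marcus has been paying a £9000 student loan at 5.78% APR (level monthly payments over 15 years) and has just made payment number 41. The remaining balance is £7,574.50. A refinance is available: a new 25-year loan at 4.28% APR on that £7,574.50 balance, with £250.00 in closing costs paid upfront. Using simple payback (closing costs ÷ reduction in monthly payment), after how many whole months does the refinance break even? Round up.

8 months

Current payment = 9,000 × 5.78%/12 / (1 − (1+0.0048167)^−180) = £74.88.
Refinanced payment = 7,574.50 × 0.0035667 / (1 − (1+0.0035667)^−300) = £41.16.
Monthly savings = £74.88 − £41.16 = £33.72.
Break-even = £250.00 / £33.72 = 7.41 → 8 months.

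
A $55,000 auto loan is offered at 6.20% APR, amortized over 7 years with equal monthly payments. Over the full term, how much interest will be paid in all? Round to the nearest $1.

$12,935

Monthly rate = 6.2%/12 = 0.0051667; payment = 55,000 × 0.0051667 / (1 − (1+0.0051667)^−84) = $808.75.
Total paid = 84 × $808.75 = $67,935.00; interest = $67,935.00 − $55,000 = $12,935.00.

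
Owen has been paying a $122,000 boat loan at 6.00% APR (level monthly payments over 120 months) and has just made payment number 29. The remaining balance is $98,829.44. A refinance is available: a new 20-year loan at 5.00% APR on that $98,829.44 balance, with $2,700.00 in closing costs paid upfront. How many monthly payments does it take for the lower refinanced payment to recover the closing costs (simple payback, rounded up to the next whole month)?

4 months

Current payment = 122,000 × 6%/12 / (1 − (1+0.0050000)^−120) = $1,354.45.
Refinanced payment = 98,829.44 × 0.0041667 / (1 − (1+0.0041667)^−240) = $652.23.
Monthly savings = $1,354.45 − $652.23 = $702.22.
Break-even = $2,700.00 / $702.22 = 3.84 → 4 months.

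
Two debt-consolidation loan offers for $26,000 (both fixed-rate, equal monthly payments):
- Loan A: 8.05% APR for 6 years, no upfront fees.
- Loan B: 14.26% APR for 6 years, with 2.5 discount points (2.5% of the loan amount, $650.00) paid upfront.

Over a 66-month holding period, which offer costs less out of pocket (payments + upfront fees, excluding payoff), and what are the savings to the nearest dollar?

Loan A: monthly rate = 8.05%/12 = 0.0067083; payment = 26,000 × 0.0067083 / (1 − (1+0.0067083)^−72) = $456.50.
Loan B: at 14.26% the monthly rate is 0.0118833, so the payment is 26,000 × 0.0118833 / (1 − 1.0118833^−72) = $539.38.
Over 66 months: Loan A costs 66 × $456.50 = $30,129.00; Loan B costs 66 × $539.38 + $650.00 = $36,249.08.
Loan A is cheaper by $36,249.08 − $30,129.00 = $6,120.08.

Loan A by $6,120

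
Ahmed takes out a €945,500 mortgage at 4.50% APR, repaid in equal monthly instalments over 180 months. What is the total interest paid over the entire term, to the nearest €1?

Monthly rate = 4.5%/12 = 0.0037500; payment = 945,500 × 0.0037500 / (1 − (1+0.0037500)^−180) = €7,233.01.
Total paid = 180 × €7,233.01 = €1,301,941.80; interest = €1,301,941.80 − €945,500 = €356,441.80.

€356,442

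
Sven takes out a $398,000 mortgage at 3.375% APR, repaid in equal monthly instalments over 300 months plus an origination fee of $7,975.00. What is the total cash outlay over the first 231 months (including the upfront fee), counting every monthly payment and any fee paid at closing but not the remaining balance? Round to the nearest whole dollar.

$462,098

At 3.375% the monthly rate is 0.0028125, so the payment is 398,000 × 0.0028125 / (1 − 1.0028125^−300) = $1,965.90.
Total outlay = 231 × $1,965.90 + $7,975.00 = $462,097.90.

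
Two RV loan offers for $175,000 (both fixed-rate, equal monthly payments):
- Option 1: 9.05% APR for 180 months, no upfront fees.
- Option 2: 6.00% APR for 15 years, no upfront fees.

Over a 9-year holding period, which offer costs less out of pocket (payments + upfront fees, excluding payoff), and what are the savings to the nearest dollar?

Option 2 by $32,770

Option 1: at 9.05% the monthly rate is 0.0075417, so the payment is 175,000 × 0.0075417 / (1 − 1.0075417^−180) = $1,780.18.
Option 2: monthly rate = 6%/12 = 0.0050000; payment = 175,000 × 0.0050000 / (1 − (1+0.0050000)^−180) = $1,476.75.
Over 108 months: Option 1 costs 108 × $1,780.18 = $192,259.44; Option 2 costs 108 × $1,476.75 = $159,489.00.
Option 2 is cheaper by $192,259.44 − $159,489.00 = $32,770.44.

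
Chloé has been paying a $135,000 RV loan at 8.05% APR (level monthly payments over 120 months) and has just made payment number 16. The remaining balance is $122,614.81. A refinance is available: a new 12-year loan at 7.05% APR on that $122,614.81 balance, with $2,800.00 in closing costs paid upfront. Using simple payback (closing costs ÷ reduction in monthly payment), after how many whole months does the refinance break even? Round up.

8 months

Current payment = 135,000 × 8.05%/12 / (1 − (1+0.0067083)^−120) = $1,641.49.
Refinanced payment = 122,614.81 × 0.0058750 / (1 − (1+0.0058750)^−144) = $1,264.22.
Monthly savings = $1,641.49 − $1,264.22 = $377.27.
Break-even = $2,800.00 / $377.27 = 7.42 → 8 months.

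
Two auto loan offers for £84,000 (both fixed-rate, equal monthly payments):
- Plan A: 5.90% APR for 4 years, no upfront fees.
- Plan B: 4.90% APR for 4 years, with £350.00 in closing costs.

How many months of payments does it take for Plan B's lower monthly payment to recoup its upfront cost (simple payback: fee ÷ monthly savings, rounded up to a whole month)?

10 months

Plan A: at 5.90% the monthly rate is 0.0049167, so the payment is 84,000 × 0.0049167 / (1 − 1.0049167^−48) = £1,968.89.
Plan B: at 4.90% the monthly rate is 0.0040833, so the payment is 84,000 × 0.0040833 / (1 − 1.0040833^−48) = £1,930.66.
Monthly savings = £1,968.89 − £1,930.66 = £38.23.
Break-even = £350.00 / £38.23 = 9.16 → 10 months.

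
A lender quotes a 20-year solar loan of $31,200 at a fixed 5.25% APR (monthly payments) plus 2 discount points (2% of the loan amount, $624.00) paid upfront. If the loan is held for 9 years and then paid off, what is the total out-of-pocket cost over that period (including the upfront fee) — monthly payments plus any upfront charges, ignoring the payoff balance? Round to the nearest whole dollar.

$23,330

Monthly rate = 5.25%/12 = 0.0043750; payment = 31,200 × 0.0043750 / (1 − (1+0.0043750)^−240) = $210.24.
Total outlay = 108 × $210.24 + $624.00 = $23,329.92.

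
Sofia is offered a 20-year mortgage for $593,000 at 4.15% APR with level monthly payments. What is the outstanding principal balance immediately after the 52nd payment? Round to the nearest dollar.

$502,606

With monthly rate i = 4.15%/12 = 0.0034583, the balance after k of n payments is P · [(1+i)^n − (1+i)^k] / [(1+i)^n − 1].
(1+0.0034583)^240 = 2.29003727 and (1+0.0034583)^52 = 1.19664653, so the balance is 593,000 × (2.29003727 − 1.19664653) / (2.29003727 − 1) = $502,606.18.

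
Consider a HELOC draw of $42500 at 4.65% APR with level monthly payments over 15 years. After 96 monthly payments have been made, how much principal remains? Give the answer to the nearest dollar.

With monthly rate i = 4.65%/12 = 0.0038750, the balance after k of n payments is P · [(1+i)^n − (1+i)^k] / [(1+i)^n − 1].
(1+0.0038750)^180 = 2.00601883 and (1+0.0038750)^96 = 1.44959051, so the balance is 42,500 × (2.00601883 − 1.44959051) / (2.00601883 − 1) = $23,506.72.

$23,507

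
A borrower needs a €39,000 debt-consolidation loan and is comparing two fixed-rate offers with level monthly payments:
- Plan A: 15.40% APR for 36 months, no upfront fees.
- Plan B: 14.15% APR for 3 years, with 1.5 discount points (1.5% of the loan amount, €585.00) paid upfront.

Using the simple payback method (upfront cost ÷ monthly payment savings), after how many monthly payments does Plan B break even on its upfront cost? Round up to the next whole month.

25 months

Plan A: monthly rate = 15.4%/12 = 0.0128333; payment = 39,000 × 0.0128333 / (1 − (1+0.0128333)^−36) = €1,359.60.
Plan B: monthly rate = 14.15%/12 = 0.0117917; payment = 39,000 × 0.0117917 / (1 − (1+0.0117917)^−36) = €1,335.77.
Monthly savings = €1,359.60 − €1,335.77 = €23.83.
Break-even = €585.00 / €23.83 = 24.55 → 25 months.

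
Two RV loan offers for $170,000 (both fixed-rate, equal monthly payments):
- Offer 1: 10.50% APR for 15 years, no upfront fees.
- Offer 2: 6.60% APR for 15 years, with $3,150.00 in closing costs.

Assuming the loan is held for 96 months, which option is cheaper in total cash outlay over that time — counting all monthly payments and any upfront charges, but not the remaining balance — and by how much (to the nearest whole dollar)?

Offer 1: at 10.50% the monthly rate is 0.0087500, so the payment is 170,000 × 0.0087500 / (1 − 1.0087500^−180) = $1,879.18.
Offer 2: monthly rate = 6.6%/12 = 0.0055000; payment = 170,000 × 0.0055000 / (1 − (1+0.0055000)^−180) = $1,490.24.
Over 96 months: Offer 1 costs 96 × $1,879.18 = $180,401.28; Offer 2 costs 96 × $1,490.24 + $3,150.00 = $146,213.04.
Offer 2 is cheaper by $180,401.28 − $146,213.04 = $34,188.24.

Offer 2 by $34,188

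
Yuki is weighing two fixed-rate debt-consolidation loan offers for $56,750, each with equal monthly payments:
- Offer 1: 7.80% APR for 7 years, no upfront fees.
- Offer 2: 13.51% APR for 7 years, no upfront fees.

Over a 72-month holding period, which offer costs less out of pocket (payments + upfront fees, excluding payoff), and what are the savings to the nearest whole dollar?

Offer 1: at 7.80% the monthly rate is 0.0065000, so the payment is 56,750 × 0.0065000 / (1 − 1.0065000^−84) = $878.87.
Offer 2: monthly rate = 13.51%/12 = 0.0112583; payment = 56,750 × 0.0112583 / (1 − (1+0.0112583)^−84) = $1,048.19.
Over 72 months: Offer 1 costs 72 × $878.87 = $63,278.64; Offer 2 costs 72 × $1,048.19 = $75,469.68.
Offer 1 is cheaper by $75,469.68 − $63,278.64 = $12,191.04.

Offer 1 by $12,191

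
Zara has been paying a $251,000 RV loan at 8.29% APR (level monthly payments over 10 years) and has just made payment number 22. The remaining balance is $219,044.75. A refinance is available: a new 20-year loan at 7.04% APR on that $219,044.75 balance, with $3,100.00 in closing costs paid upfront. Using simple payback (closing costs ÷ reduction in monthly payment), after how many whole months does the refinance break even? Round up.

Current payment = 251,000 × 8.29%/12 / (1 − (1+0.0069083)^−120) = $3,083.92.
Refinanced payment = 219,044.75 × 0.0058667 / (1 − (1+0.0058667)^−240) = $1,703.51.
Monthly savings = $3,083.92 − $1,703.51 = $1,380.41.
Break-even = $3,100.00 / $1,380.41 = 2.25 → 3 months.

3 months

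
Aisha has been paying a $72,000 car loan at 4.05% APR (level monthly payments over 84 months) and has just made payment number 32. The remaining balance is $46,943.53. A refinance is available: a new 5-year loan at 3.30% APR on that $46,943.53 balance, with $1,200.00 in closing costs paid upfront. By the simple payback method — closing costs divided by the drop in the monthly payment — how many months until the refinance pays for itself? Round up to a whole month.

Current payment = 72,000 × 4.05%/12 / (1 − (1+0.0033750)^−84) = $985.81.
Refinanced payment = 46,943.53 × 0.0027500 / (1 − (1+0.0027500)^−60) = $849.79.
Monthly savings = $985.81 − $849.79 = $136.02.
Break-even = $1,200.00 / $136.02 = 8.82 → 9 months.

9 months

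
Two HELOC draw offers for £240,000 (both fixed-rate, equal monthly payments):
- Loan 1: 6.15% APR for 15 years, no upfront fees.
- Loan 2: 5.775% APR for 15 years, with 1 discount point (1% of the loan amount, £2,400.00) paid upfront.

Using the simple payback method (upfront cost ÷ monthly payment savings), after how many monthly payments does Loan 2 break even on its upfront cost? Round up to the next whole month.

50 months

Loan 1: at 6.15% the monthly rate is 0.0051250, so the payment is 240,000 × 0.0051250 / (1 − 1.0051250^−180) = £2,044.76.
Loan 2: at 5.775% the monthly rate is 0.0048125, so the payment is 240,000 × 0.0048125 / (1 − 1.0048125^−180) = £1,996.20.
Monthly savings = £2,044.76 − £1,996.20 = £48.56.
Break-even = £2,400.00 / £48.56 = 49.42 → 50 months.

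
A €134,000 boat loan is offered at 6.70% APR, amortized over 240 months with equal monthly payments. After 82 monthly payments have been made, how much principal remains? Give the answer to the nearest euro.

€106,356

With monthly rate i = 6.7%/12 = 0.0055833, the balance after k of n payments is P · [(1+i)^n − (1+i)^k] / [(1+i)^n − 1].
(1+0.0055833)^240 = 3.80483655 and (1+0.0055833)^82 = 1.57863406, so the balance is 134,000 × (3.80483655 − 1.57863406) / (3.80483655 − 1) = €106,355.98.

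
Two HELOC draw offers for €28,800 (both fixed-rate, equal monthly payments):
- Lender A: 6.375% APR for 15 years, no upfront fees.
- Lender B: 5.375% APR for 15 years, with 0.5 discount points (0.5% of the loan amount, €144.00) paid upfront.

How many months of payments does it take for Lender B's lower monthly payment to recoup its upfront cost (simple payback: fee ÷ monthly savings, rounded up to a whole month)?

10 months

Lender A: monthly rate = 6.375%/12 = 0.0053125; payment = 28,800 × 0.0053125 / (1 − (1+0.0053125)^−180) = €248.90.
Lender B: at 5.375% the monthly rate is 0.0044792, so the payment is 28,800 × 0.0044792 / (1 − 1.0044792^−180) = €233.41.
Monthly savings = €248.90 − €233.41 = €15.49.
Break-even = €144.00 / €15.49 = 9.30 → 10 months.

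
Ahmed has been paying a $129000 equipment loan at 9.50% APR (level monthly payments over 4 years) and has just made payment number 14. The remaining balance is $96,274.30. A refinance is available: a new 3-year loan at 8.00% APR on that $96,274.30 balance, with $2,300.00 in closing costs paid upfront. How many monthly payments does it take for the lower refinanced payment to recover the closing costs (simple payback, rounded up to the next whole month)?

Current payment = 129,000 × 9.5%/12 / (1 − (1+0.0079167)^−48) = $3,240.88.
Refinanced payment = 96,274.30 × 0.0066667 / (1 − (1+0.0066667)^−36) = $3,016.89.
Monthly savings = $3,240.88 − $3,016.89 = $223.99.
Break-even = $2,300.00 / $223.99 = 10.27 → 11 months.

11 months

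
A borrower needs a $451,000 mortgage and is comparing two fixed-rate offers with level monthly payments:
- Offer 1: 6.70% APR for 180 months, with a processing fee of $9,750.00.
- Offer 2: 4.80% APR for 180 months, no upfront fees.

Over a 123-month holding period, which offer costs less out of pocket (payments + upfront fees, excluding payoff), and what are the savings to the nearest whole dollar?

Offer 2 by $66,180

Offer 1: monthly rate = 6.7%/12 = 0.0055833; payment = 451,000 × 0.0055833 / (1 − (1+0.0055833)^−180) = $3,978.45.
Offer 2: at 4.80% the monthly rate is 0.0040000, so the payment is 451,000 × 0.0040000 / (1 − 1.0040000^−180) = $3,519.67.
Over 123 months: Offer 1 costs 123 × $3,978.45 + $9,750.00 = $499,099.35; Offer 2 costs 123 × $3,519.67 = $432,919.41.
Offer 2 is cheaper by $499,099.35 − $432,919.41 = $66,179.94.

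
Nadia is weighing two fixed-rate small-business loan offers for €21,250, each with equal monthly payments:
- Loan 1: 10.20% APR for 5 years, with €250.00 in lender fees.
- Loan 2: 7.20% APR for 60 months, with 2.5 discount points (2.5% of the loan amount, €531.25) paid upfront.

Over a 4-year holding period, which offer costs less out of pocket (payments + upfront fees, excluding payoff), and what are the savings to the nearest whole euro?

Loan 2 by €1,198

Loan 1: monthly rate = 10.2%/12 = 0.0085000; payment = 21,250 × 0.0085000 / (1 − (1+0.0085000)^−60) = €453.59.
Loan 2: at 7.20% the monthly rate is 0.0060000, so the payment is 21,250 × 0.0060000 / (1 − 1.0060000^−60) = €422.78.
Over 48 months: Loan 1 costs 48 × €453.59 + €250.00 = €22,022.32; Loan 2 costs 48 × €422.78 + €531.25 = €20,824.69.
Loan 2 is cheaper by €22,022.32 − €20,824.69 = €1,197.63.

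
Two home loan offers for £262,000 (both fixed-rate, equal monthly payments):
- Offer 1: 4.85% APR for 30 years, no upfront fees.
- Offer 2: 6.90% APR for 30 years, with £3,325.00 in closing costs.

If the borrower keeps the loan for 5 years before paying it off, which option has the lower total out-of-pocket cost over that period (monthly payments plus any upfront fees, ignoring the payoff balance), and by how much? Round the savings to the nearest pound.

Offer 1: at 4.85% the monthly rate is 0.0040417, so the payment is 262,000 × 0.0040417 / (1 − 1.0040417^−360) = £1,382.55.
Offer 2: monthly rate = 6.9%/12 = 0.0057500; payment = 262,000 × 0.0057500 / (1 − (1+0.0057500)^−360) = £1,725.53.
Over 60 months: Offer 1 costs 60 × £1,382.55 = £82,953.00; Offer 2 costs 60 × £1,725.53 + £3,325.00 = £106,856.80.
Offer 1 is cheaper by £106,856.80 − £82,953.00 = £23,903.80.

Offer 1 by £23,904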